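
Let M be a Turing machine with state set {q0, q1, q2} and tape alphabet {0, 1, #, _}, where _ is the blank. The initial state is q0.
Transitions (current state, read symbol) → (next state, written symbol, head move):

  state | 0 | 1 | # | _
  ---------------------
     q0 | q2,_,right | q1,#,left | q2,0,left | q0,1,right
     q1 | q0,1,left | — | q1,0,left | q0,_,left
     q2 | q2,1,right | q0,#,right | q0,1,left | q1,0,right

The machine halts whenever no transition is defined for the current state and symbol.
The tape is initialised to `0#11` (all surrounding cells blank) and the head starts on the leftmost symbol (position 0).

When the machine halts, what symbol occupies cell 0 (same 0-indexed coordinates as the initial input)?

state=q0 head=0 tape=[0]#11   (q0,0)→(q2,_,right)
state=q2 head=1 tape=_[#]11   (q2,#)→(q0,1,left)
state=q0 head=0 tape=[_]111   (q0,_)→(q0,1,right)
state=q0 head=1 tape=1[1]11   (q0,1)→(q1,#,left)
state=q1 head=0 tape=[1]#11
Cell 0 holds 1 when M halts.

1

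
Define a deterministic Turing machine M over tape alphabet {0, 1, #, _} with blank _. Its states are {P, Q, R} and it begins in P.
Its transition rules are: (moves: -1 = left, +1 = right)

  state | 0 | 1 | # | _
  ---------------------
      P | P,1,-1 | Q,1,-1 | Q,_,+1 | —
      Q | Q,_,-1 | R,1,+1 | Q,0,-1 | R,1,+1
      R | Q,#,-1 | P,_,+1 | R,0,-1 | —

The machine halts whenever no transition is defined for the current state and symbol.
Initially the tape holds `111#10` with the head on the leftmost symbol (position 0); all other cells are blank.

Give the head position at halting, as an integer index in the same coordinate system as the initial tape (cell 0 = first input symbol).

P | _[1]11#10   read 1 → write 1, move -1, go to Q
Q | [_]111#10   read _ → write 1, move +1, go to R
R | 1[1]11#10   read 1 → write _, move +1, go to P
P | 1_[1]1#10   read 1 → write 1, move -1, go to Q
Q | 1[_]11#10   read _ → write 1, move +1, go to R
R | 11[1]1#10   read 1 → write _, move +1, go to P
P | 11_[1]#10   read 1 → write 1, move -1, go to Q
Q | 11[_]1#10   read _ → write 1, move +1, go to R
R | 111[1]#10   read 1 → write _, move +1, go to P
P | 111_[#]10   read # → write _, move +1, go to Q
Q | 111__[1]0   read 1 → write 1, move +1, go to R
R | 111__1[0]   read 0 → write #, move -1, go to Q
Q | 111__[1]#   read 1 → write 1, move +1, go to R
R | 111__1[#]   read # → write 0, move -1, go to R
R | 111__[1]0   read 1 → write _, move +1, go to P
P | 111___[0]   read 0 → write 1, move -1, go to P
P | 111__[_]1
At halt the head is at cell 4.

4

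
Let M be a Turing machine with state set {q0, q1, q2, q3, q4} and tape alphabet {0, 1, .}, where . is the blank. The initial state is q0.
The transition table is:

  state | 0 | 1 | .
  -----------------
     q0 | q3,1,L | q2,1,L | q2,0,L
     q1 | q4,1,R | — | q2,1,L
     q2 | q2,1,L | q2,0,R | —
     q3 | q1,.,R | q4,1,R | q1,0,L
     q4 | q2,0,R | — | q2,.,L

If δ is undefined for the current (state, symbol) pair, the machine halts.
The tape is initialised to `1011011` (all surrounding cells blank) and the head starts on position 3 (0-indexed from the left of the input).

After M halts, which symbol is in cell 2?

state=q0 head=3 tape=101[1]011.   (q0,1)→(q2,1,L)
state=q2 head=2 tape=10[1]1011.   (q2,1)→(q2,0,R)
state=q2 head=3 tape=100[1]011.   (q2,1)→(q2,0,R)
state=q2 head=4 tape=1000[0]11.   (q2,0)→(q2,1,L)
state=q2 head=3 tape=100[0]111.   (q2,0)→(q2,1,L)
state=q2 head=2 tape=10[0]1111.   (q2,0)→(q2,1,L)
state=q2 head=1 tape=1[0]11111.   (q2,0)→(q2,1,L)
state=q2 head=0 tape=[1]111111.   (q2,1)→(q2,0,R)
state=q2 head=1 tape=0[1]11111.   (q2,1)→(q2,0,R)
state=q2 head=2 tape=00[1]1111.   (q2,1)→(q2,0,R)
state=q2 head=3 tape=000[1]111.   (q2,1)→(q2,0,R)
state=q2 head=4 tape=0000[1]11.   (q2,1)→(q2,0,R)
state=q2 head=5 tape=00000[1]1.   (q2,1)→(q2,0,R)
state=q2 head=6 tape=000000[1].   (q2,1)→(q2,0,R)
state=q2 head=7 tape=0000000[.]
Cell 2 holds 0 when M halts.

0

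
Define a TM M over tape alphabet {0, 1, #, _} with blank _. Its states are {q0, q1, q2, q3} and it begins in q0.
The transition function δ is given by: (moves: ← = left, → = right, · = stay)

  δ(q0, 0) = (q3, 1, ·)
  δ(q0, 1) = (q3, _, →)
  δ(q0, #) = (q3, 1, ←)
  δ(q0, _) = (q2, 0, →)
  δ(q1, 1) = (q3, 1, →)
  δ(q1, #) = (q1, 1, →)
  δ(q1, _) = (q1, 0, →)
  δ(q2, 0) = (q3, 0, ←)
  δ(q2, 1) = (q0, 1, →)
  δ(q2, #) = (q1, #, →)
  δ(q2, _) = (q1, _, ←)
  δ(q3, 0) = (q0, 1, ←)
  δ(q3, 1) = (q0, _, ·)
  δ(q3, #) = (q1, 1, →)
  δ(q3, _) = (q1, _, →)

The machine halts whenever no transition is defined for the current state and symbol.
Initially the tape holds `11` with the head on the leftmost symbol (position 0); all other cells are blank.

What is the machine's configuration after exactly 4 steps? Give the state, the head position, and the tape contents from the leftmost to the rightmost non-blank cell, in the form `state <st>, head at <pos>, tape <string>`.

state q1, head at 1, tape 0

state=q0 head=0 tape=[1]1_   (q0,1)→(q3,_,→)
state=q3 head=1 tape=_[1]_   (q3,1)→(q0,_,·)
state=q0 head=1 tape=_[_]_   (q0,_)→(q2,0,→)
state=q2 head=2 tape=_0[_]   (q2,_)→(q1,_,←)
state=q1 head=1 tape=_[0]_
After 4 steps: state q1, head at 1, tape 0.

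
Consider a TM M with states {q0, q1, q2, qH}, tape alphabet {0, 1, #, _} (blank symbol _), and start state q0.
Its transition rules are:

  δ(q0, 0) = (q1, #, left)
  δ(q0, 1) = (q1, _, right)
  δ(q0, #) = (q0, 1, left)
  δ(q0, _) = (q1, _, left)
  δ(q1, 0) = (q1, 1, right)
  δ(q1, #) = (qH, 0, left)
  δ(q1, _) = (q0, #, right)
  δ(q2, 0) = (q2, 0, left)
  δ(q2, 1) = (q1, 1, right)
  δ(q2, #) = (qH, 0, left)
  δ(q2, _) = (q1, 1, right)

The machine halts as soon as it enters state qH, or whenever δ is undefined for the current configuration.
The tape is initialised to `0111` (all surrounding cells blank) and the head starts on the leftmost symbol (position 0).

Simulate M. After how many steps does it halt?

8

state=q0 head=0 tape=____[0]111   (q0,0)→(q1,#,left)
state=q1 head=-1 tape=___[_]#111   (q1,_)→(q0,#,right)
state=q0 head=0 tape=___#[#]111   (q0,#)→(q0,1,left)
state=q0 head=-1 tape=___[#]1111   (q0,#)→(q0,1,left)
state=q0 head=-2 tape=__[_]11111   (q0,_)→(q1,_,left)
state=q1 head=-3 tape=_[_]_11111   (q1,_)→(q0,#,right)
state=q0 head=-2 tape=_#[_]11111   (q0,_)→(q1,_,left)
state=q1 head=-3 tape=_[#]_11111   (q1,#)→(qH,0,left)
state=qH head=-4 tape=[_]0_11111
M halts after 8 transitions.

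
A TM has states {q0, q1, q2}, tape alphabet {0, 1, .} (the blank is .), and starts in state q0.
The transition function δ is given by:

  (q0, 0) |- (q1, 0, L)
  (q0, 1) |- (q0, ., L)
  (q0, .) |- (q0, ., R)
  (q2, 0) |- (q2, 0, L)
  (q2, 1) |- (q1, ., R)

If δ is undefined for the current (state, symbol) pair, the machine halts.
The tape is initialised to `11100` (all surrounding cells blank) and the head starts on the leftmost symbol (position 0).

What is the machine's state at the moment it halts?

q0 | .[1]1100   read 1 → write ., move L, go to q0
q0 | [.].1100   read . → write ., move R, go to q0
q0 | .[.]1100   read . → write ., move R, go to q0
q0 | ..[1]100   read 1 → write ., move L, go to q0
q0 | .[.].100   read . → write ., move R, go to q0
q0 | ..[.]100   read . → write ., move R, go to q0
q0 | ...[1]00   read 1 → write ., move L, go to q0
q0 | ..[.].00   read . → write ., move R, go to q0
q0 | ...[.]00   read . → write ., move R, go to q0
q0 | ....[0]0   read 0 → write 0, move L, go to q1
q1 | ...[.]00
No transition is defined for (q1, .); M halts in state q1.

q1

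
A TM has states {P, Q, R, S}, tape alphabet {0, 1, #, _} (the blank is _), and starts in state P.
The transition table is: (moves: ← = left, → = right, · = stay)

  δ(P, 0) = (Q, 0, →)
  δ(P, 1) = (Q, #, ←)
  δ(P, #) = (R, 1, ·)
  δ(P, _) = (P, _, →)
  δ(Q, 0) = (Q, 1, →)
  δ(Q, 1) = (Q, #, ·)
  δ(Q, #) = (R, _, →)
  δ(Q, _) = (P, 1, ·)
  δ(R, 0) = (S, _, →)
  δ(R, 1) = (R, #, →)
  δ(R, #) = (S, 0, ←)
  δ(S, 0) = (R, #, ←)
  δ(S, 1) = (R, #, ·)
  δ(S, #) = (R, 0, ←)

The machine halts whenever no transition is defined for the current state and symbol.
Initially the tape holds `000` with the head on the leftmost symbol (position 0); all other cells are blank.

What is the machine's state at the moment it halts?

S

P | [0]00_   read 0 → write 0, move →, go to Q
Q | 0[0]0_   read 0 → write 1, move →, go to Q
Q | 01[0]_   read 0 → write 1, move →, go to Q
Q | 011[_]   read _ → write 1, move ·, go to P
P | 011[1]   read 1 → write #, move ←, go to Q
Q | 01[1]#   read 1 → write #, move ·, go to Q
Q | 01[#]#   read # → write _, move →, go to R
R | 01_[#]   read # → write 0, move ←, go to S
S | 01[_]0
No transition is defined for (S, _); M halts in state S.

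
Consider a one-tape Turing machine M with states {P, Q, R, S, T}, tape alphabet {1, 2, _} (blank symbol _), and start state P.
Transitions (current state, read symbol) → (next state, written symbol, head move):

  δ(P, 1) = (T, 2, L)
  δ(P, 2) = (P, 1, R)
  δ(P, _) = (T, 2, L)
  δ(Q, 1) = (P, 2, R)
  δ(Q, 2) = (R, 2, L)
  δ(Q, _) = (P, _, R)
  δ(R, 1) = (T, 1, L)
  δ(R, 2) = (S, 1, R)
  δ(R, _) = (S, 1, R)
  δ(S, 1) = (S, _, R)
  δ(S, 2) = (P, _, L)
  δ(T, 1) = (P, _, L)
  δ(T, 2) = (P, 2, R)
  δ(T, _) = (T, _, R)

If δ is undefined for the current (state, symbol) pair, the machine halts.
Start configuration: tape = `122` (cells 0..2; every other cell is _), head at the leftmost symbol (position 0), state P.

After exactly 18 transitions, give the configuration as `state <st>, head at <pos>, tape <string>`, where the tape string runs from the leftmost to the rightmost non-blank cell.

state P, head at 0, tape 2_222

P | __[1]22_   read 1 → write 2, move L, go to T
T | _[_]222_   read _ → write _, move R, go to T
T | __[2]22_   read 2 → write 2, move R, go to P
P | __2[2]2_   read 2 → write 1, move R, go to P
P | __21[2]_   read 2 → write 1, move R, go to P
P | __211[_]   read _ → write 2, move L, go to T
T | __21[1]2   read 1 → write _, move L, go to P
P | __2[1]_2   read 1 → write 2, move L, go to T
T | __[2]2_2   read 2 → write 2, move R, go to P
P | __2[2]_2   read 2 → write 1, move R, go to P
P | __21[_]2   read _ → write 2, move L, go to T
T | __2[1]22   read 1 → write _, move L, go to P
P | __[2]_22   read 2 → write 1, move R, go to P
P | __1[_]22   read _ → write 2, move L, go to T
T | __[1]222   read 1 → write _, move L, go to P
P | _[_]_222   read _ → write 2, move L, go to T
T | [_]2_222   read _ → write _, move R, go to T
T | _[2]_222   read 2 → write 2, move R, go to P
P | _2[_]222
After 18 steps: state P, head at 0, tape 2_222.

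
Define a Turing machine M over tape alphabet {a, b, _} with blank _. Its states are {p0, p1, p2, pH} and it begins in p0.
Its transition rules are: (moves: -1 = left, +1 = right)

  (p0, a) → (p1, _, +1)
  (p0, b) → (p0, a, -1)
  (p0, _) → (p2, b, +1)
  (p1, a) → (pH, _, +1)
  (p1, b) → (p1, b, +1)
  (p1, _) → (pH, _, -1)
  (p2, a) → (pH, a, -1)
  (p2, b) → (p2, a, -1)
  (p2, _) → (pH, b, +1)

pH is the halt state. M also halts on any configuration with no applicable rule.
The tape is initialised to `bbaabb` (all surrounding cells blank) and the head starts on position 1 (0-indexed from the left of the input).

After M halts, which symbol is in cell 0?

state=p0 head=1 tape=_b[b]aabb   (p0,b)→(p0,a,-1)
state=p0 head=0 tape=_[b]aaabb   (p0,b)→(p0,a,-1)
state=p0 head=-1 tape=[_]aaaabb   (p0,_)→(p2,b,+1)
state=p2 head=0 tape=b[a]aaabb   (p2,a)→(pH,a,-1)
state=pH head=-1 tape=[b]aaaabb
Cell 0 holds a when M halts.

a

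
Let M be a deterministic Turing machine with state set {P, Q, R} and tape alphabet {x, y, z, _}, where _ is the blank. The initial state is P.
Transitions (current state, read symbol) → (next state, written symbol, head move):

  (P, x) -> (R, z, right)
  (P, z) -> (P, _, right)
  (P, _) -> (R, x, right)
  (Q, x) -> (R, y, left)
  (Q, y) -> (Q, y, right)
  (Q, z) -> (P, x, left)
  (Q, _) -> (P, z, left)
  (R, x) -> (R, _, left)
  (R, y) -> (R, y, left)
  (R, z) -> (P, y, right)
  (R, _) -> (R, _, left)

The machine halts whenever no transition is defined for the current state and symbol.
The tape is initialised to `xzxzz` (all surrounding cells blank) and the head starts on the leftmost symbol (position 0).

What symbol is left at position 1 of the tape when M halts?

y

state=P head=0 tape=[x]zxzz__   (P,x)→(R,z,right)
state=R head=1 tape=z[z]xzz__   (R,z)→(P,y,right)
state=P head=2 tape=zy[x]zz__   (P,x)→(R,z,right)
state=R head=3 tape=zyz[z]z__   (R,z)→(P,y,right)
state=P head=4 tape=zyzy[z]__   (P,z)→(P,_,right)
state=P head=5 tape=zyzy_[_]_   (P,_)→(R,x,right)
state=R head=6 tape=zyzy_x[_]   (R,_)→(R,_,left)
state=R head=5 tape=zyzy_[x]_   (R,x)→(R,_,left)
state=R head=4 tape=zyzy[_]__   (R,_)→(R,_,left)
state=R head=3 tape=zyz[y]___   (R,y)→(R,y,left)
state=R head=2 tape=zy[z]y___   (R,z)→(P,y,right)
state=P head=3 tape=zyy[y]___
Cell 1 holds y when M halts.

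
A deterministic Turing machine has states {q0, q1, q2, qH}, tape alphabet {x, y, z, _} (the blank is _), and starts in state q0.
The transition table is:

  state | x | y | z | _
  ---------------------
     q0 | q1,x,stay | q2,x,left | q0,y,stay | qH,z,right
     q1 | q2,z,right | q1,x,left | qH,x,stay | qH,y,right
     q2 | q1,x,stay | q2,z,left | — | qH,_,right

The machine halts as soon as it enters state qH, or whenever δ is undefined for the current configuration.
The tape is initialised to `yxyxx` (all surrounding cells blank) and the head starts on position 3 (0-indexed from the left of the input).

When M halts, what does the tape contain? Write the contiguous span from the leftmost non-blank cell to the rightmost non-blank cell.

yxyzz

q0 | yxy[x]x__   read x → write x, move stay, go to q1
q1 | yxy[x]x__   read x → write z, move right, go to q2
q2 | yxyz[x]__   read x → write x, move stay, go to q1
q1 | yxyz[x]__   read x → write z, move right, go to q2
q2 | yxyzz[_]_   read _ → write _, move right, go to qH
qH | yxyzz_[_]
The non-blank tape span at halt is yxyzz.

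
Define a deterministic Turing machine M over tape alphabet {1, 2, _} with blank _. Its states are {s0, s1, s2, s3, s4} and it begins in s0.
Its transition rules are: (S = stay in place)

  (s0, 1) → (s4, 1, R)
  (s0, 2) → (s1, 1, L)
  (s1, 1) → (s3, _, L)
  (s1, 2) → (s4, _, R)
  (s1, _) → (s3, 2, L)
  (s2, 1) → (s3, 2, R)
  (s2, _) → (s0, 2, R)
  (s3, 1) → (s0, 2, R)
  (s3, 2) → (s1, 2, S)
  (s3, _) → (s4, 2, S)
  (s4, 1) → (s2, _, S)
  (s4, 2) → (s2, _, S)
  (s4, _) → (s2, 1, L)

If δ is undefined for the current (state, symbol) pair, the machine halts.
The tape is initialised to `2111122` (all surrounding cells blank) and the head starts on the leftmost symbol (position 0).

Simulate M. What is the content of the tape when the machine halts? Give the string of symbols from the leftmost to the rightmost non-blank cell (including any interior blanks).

s0 | __[2]111122_   read 2 → write 1, move L, go to s1
s1 | _[_]1111122_   read _ → write 2, move L, go to s3
s3 | [_]21111122_   read _ → write 2, move S, go to s4
s4 | [2]21111122_   read 2 → write _, move S, go to s2
s2 | [_]21111122_   read _ → write 2, move R, go to s0
s0 | 2[2]1111122_   read 2 → write 1, move L, go to s1
s1 | [2]11111122_   read 2 → write _, move R, go to s4
s4 | _[1]1111122_   read 1 → write _, move S, go to s2
s2 | _[_]1111122_   read _ → write 2, move R, go to s0
s0 | _2[1]111122_   read 1 → write 1, move R, go to s4
s4 | _21[1]11122_   read 1 → write _, move S, go to s2
s2 | _21[_]11122_   read _ → write 2, move R, go to s0
s0 | _212[1]1122_   read 1 → write 1, move R, go to s4
s4 | _2121[1]122_   read 1 → write _, move S, go to s2
s2 | _2121[_]122_   read _ → write 2, move R, go to s0
s0 | _21212[1]22_   read 1 → write 1, move R, go to s4
s4 | _212121[2]2_   read 2 → write _, move S, go to s2
s2 | _212121[_]2_   read _ → write 2, move R, go to s0
s0 | _2121212[2]_   read 2 → write 1, move L, go to s1
s1 | _212121[2]1_   read 2 → write _, move R, go to s4
s4 | _212121_[1]_   read 1 → write _, move S, go to s2
s2 | _212121_[_]_   read _ → write 2, move R, go to s0
s0 | _212121_2[_]
The non-blank tape span at halt is 212121_2.

212121_2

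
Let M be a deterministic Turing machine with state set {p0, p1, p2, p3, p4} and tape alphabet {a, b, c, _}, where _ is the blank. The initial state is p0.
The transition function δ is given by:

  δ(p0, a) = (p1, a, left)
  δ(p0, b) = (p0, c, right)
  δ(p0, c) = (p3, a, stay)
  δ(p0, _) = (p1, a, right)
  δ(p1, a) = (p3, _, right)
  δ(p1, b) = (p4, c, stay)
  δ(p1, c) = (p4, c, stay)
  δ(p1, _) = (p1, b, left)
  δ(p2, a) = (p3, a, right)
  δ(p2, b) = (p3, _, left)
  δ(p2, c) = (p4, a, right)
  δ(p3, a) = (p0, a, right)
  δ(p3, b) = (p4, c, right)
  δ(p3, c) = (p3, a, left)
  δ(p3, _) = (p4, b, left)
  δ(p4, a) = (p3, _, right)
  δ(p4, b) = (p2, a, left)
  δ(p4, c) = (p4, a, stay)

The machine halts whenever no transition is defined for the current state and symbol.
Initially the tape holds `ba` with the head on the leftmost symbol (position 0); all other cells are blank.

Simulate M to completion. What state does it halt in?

p0 | [b]a___   read b → write c, move right, go to p0
p0 | c[a]___   read a → write a, move left, go to p1
p1 | [c]a___   read c → write c, move stay, go to p4
p4 | [c]a___   read c → write a, move stay, go to p4
p4 | [a]a___   read a → write _, move right, go to p3
p3 | _[a]___   read a → write a, move right, go to p0
p0 | _a[_]__   read _ → write a, move right, go to p1
p1 | _aa[_]_   read _ → write b, move left, go to p1
p1 | _a[a]b_   read a → write _, move right, go to p3
p3 | _a_[b]_   read b → write c, move right, go to p4
p4 | _a_c[_]
No transition is defined for (p4, _); M halts in state p4.

p4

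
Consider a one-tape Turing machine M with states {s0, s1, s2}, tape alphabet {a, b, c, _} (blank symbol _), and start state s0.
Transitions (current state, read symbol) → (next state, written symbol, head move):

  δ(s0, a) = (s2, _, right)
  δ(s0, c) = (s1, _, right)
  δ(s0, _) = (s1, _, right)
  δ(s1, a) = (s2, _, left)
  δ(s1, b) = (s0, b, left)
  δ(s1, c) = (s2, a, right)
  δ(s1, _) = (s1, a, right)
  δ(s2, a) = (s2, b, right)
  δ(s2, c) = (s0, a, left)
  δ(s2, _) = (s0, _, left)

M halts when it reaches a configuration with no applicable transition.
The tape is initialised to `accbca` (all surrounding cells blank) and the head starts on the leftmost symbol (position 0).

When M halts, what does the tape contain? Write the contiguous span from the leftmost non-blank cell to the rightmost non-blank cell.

s0 | _[a]ccbca   read a → write _, move right, go to s2
s2 | __[c]cbca   read c → write a, move left, go to s0
s0 | _[_]acbca   read _ → write _, move right, go to s1
s1 | __[a]cbca   read a → write _, move left, go to s2
s2 | _[_]_cbca   read _ → write _, move left, go to s0
s0 | [_]__cbca   read _ → write _, move right, go to s1
s1 | _[_]_cbca   read _ → write a, move right, go to s1
s1 | _a[_]cbca   read _ → write a, move right, go to s1
s1 | _aa[c]bca   read c → write a, move right, go to s2
s2 | _aaa[b]ca
The non-blank tape span at halt is aaabca.

aaabca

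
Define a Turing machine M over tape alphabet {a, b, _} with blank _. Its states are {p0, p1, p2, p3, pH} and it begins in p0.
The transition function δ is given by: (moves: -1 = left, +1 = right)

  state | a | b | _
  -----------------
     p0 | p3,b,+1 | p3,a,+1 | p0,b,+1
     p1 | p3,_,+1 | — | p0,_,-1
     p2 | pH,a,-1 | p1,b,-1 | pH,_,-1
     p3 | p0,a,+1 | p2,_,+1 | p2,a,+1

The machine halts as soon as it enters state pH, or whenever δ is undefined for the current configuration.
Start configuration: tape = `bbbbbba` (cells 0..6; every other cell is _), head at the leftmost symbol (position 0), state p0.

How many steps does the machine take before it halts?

23

state=p0 head=0 tape=[b]bbbbba   (p0,b)→(p3,a,+1)
state=p3 head=1 tape=a[b]bbbba   (p3,b)→(p2,_,+1)
state=p2 head=2 tape=a_[b]bbba   (p2,b)→(p1,b,-1)
state=p1 head=1 tape=a[_]bbbba   (p1,_)→(p0,_,-1)
state=p0 head=0 tape=[a]_bbbba   (p0,a)→(p3,b,+1)
state=p3 head=1 tape=b[_]bbbba   (p3,_)→(p2,a,+1)
state=p2 head=2 tape=ba[b]bbba   (p2,b)→(p1,b,-1)
state=p1 head=1 tape=b[a]bbbba   (p1,a)→(p3,_,+1)
state=p3 head=2 tape=b_[b]bbba   (p3,b)→(p2,_,+1)
state=p2 head=3 tape=b__[b]bba   (p2,b)→(p1,b,-1)
state=p1 head=2 tape=b_[_]bbba   (p1,_)→(p0,_,-1)
state=p0 head=1 tape=b[_]_bbba   (p0,_)→(p0,b,+1)
state=p0 head=2 tape=bb[_]bbba   (p0,_)→(p0,b,+1)
state=p0 head=3 tape=bbb[b]bba   (p0,b)→(p3,a,+1)
state=p3 head=4 tape=bbba[b]ba   (p3,b)→(p2,_,+1)
state=p2 head=5 tape=bbba_[b]a   (p2,b)→(p1,b,-1)
state=p1 head=4 tape=bbba[_]ba   (p1,_)→(p0,_,-1)
state=p0 head=3 tape=bbb[a]_ba   (p0,a)→(p3,b,+1)
state=p3 head=4 tape=bbbb[_]ba   (p3,_)→(p2,a,+1)
state=p2 head=5 tape=bbbba[b]a   (p2,b)→(p1,b,-1)
state=p1 head=4 tape=bbbb[a]ba   (p1,a)→(p3,_,+1)
state=p3 head=5 tape=bbbb_[b]a   (p3,b)→(p2,_,+1)
state=p2 head=6 tape=bbbb__[a]   (p2,a)→(pH,a,-1)
state=pH head=5 tape=bbbb_[_]a
M halts after 23 transitions.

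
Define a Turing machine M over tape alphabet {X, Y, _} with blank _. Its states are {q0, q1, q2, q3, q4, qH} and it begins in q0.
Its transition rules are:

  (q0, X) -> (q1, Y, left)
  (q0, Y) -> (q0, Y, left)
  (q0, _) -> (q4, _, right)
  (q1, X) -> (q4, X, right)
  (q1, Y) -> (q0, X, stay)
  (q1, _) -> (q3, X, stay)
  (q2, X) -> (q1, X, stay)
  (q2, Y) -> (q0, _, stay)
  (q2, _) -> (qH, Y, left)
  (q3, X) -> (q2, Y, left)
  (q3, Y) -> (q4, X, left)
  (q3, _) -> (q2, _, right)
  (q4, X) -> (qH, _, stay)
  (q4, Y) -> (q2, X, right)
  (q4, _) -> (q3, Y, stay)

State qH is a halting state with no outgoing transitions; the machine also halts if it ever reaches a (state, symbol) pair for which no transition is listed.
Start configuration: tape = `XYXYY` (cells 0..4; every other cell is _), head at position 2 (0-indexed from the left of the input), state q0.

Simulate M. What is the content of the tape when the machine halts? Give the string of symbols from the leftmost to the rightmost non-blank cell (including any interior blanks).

state=q0 head=2 tape=XY[X]YY_   (q0,X)→(q1,Y,left)
state=q1 head=1 tape=X[Y]YYY_   (q1,Y)→(q0,X,stay)
state=q0 head=1 tape=X[X]YYY_   (q0,X)→(q1,Y,left)
state=q1 head=0 tape=[X]YYYY_   (q1,X)→(q4,X,right)
state=q4 head=1 tape=X[Y]YYY_   (q4,Y)→(q2,X,right)
state=q2 head=2 tape=XX[Y]YY_   (q2,Y)→(q0,_,stay)
state=q0 head=2 tape=XX[_]YY_   (q0,_)→(q4,_,right)
state=q4 head=3 tape=XX_[Y]Y_   (q4,Y)→(q2,X,right)
state=q2 head=4 tape=XX_X[Y]_   (q2,Y)→(q0,_,stay)
state=q0 head=4 tape=XX_X[_]_   (q0,_)→(q4,_,right)
state=q4 head=5 tape=XX_X_[_]   (q4,_)→(q3,Y,stay)
state=q3 head=5 tape=XX_X_[Y]   (q3,Y)→(q4,X,left)
state=q4 head=4 tape=XX_X[_]X   (q4,_)→(q3,Y,stay)
state=q3 head=4 tape=XX_X[Y]X   (q3,Y)→(q4,X,left)
state=q4 head=3 tape=XX_[X]XX   (q4,X)→(qH,_,stay)
state=qH head=3 tape=XX_[_]XX
The non-blank tape span at halt is XX__XX.

XX__XX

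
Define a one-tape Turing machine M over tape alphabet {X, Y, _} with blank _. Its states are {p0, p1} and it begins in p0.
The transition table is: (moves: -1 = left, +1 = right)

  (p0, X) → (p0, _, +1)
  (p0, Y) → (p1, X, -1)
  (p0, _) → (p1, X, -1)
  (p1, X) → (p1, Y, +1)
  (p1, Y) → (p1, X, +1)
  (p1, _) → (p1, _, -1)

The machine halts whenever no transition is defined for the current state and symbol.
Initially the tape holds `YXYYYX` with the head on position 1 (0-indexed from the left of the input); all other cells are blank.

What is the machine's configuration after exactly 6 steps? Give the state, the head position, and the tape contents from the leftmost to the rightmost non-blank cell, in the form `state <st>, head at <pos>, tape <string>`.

state p1, head at 1, tape Y_XYYX

state=p0 head=1 tape=Y[X]YYYX   (p0,X)→(p0,_,+1)
state=p0 head=2 tape=Y_[Y]YYX   (p0,Y)→(p1,X,-1)
state=p1 head=1 tape=Y[_]XYYX   (p1,_)→(p1,_,-1)
state=p1 head=0 tape=[Y]_XYYX   (p1,Y)→(p1,X,+1)
state=p1 head=1 tape=X[_]XYYX   (p1,_)→(p1,_,-1)
state=p1 head=0 tape=[X]_XYYX   (p1,X)→(p1,Y,+1)
state=p1 head=1 tape=Y[_]XYYX
After 6 steps: state p1, head at 1, tape Y_XYYX.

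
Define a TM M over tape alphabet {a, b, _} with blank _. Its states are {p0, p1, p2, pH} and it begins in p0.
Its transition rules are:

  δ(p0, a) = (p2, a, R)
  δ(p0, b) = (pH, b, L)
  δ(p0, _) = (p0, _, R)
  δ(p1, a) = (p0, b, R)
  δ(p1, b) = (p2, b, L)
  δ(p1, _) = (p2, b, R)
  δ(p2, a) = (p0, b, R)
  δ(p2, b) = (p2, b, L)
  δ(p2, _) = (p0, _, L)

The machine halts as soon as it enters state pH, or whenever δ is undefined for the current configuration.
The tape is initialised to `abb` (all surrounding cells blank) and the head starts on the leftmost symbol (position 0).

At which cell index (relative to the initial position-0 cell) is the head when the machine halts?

0

state=p0 head=0 tape=[a]bb   (p0,a)→(p2,a,R)
state=p2 head=1 tape=a[b]b   (p2,b)→(p2,b,L)
state=p2 head=0 tape=[a]bb   (p2,a)→(p0,b,R)
state=p0 head=1 tape=b[b]b   (p0,b)→(pH,b,L)
state=pH head=0 tape=[b]bb
At halt the head is at cell 0.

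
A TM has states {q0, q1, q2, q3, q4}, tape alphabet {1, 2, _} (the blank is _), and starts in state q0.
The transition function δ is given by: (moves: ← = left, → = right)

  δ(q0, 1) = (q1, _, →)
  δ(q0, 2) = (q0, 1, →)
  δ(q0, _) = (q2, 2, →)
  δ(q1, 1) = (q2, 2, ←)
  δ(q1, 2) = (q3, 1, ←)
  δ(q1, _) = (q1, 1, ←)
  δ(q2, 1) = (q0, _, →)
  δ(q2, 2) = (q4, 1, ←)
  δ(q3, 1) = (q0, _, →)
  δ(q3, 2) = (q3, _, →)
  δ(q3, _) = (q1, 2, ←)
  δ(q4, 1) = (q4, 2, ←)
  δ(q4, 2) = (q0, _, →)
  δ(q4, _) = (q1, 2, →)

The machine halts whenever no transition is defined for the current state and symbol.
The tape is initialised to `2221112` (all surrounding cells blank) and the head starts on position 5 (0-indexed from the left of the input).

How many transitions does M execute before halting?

15

state=q0 head=5 tape=22211[1]2_   (q0,1)→(q1,_,→)
state=q1 head=6 tape=22211_[2]_   (q1,2)→(q3,1,←)
state=q3 head=5 tape=22211[_]1_   (q3,_)→(q1,2,←)
state=q1 head=4 tape=2221[1]21_   (q1,1)→(q2,2,←)
state=q2 head=3 tape=222[1]221_   (q2,1)→(q0,_,→)
state=q0 head=4 tape=222_[2]21_   (q0,2)→(q0,1,→)
state=q0 head=5 tape=222_1[2]1_   (q0,2)→(q0,1,→)
state=q0 head=6 tape=222_11[1]_   (q0,1)→(q1,_,→)
state=q1 head=7 tape=222_11_[_]   (q1,_)→(q1,1,←)
state=q1 head=6 tape=222_11[_]1   (q1,_)→(q1,1,←)
state=q1 head=5 tape=222_1[1]11   (q1,1)→(q2,2,←)
state=q2 head=4 tape=222_[1]211   (q2,1)→(q0,_,→)
state=q0 head=5 tape=222__[2]11   (q0,2)→(q0,1,→)
state=q0 head=6 tape=222__1[1]1   (q0,1)→(q1,_,→)
state=q1 head=7 tape=222__1_[1]   (q1,1)→(q2,2,←)
state=q2 head=6 tape=222__1[_]2
M halts after 15 transitions.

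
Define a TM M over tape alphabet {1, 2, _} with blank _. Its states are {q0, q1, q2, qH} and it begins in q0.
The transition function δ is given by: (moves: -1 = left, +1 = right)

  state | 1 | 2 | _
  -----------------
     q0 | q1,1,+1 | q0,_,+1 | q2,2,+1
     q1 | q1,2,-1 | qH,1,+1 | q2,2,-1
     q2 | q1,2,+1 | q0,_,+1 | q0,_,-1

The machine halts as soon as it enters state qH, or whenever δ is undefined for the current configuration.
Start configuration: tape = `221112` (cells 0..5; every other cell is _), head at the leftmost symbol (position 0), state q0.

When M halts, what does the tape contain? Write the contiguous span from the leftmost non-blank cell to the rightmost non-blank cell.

2___11

q0 | _[2]21112_   read 2 → write _, move +1, go to q0
q0 | __[2]1112_   read 2 → write _, move +1, go to q0
q0 | ___[1]112_   read 1 → write 1, move +1, go to q1
q1 | ___1[1]12_   read 1 → write 2, move -1, go to q1
q1 | ___[1]212_   read 1 → write 2, move -1, go to q1
q1 | __[_]2212_   read _ → write 2, move -1, go to q2
q2 | _[_]22212_   read _ → write _, move -1, go to q0
q0 | [_]_22212_   read _ → write 2, move +1, go to q2
q2 | 2[_]22212_   read _ → write _, move -1, go to q0
q0 | [2]_22212_   read 2 → write _, move +1, go to q0
q0 | _[_]22212_   read _ → write 2, move +1, go to q2
q2 | _2[2]2212_   read 2 → write _, move +1, go to q0
q0 | _2_[2]212_   read 2 → write _, move +1, go to q0
q0 | _2__[2]12_   read 2 → write _, move +1, go to q0
q0 | _2___[1]2_   read 1 → write 1, move +1, go to q1
q1 | _2___1[2]_   read 2 → write 1, move +1, go to qH
qH | _2___11[_]
The non-blank tape span at halt is 2___11.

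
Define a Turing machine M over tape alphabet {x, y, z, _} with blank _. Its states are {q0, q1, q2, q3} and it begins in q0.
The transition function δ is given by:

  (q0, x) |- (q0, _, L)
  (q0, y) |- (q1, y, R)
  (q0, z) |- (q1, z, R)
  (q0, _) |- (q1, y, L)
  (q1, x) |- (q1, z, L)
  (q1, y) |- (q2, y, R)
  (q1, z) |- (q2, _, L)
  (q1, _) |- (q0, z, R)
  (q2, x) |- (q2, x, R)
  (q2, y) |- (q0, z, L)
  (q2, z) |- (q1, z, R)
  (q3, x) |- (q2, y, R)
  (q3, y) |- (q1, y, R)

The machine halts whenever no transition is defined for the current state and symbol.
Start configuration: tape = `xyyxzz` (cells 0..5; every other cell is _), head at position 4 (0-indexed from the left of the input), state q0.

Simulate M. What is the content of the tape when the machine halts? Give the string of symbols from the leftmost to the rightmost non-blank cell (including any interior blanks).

q0 | xyyx[z]z____   read z → write z, move R, go to q1
q1 | xyyxz[z]____   read z → write _, move L, go to q2
q2 | xyyx[z]_____   read z → write z, move R, go to q1
q1 | xyyxz[_]____   read _ → write z, move R, go to q0
q0 | xyyxzz[_]___   read _ → write y, move L, go to q1
q1 | xyyxz[z]y___   read z → write _, move L, go to q2
q2 | xyyx[z]_y___   read z → write z, move R, go to q1
q1 | xyyxz[_]y___   read _ → write z, move R, go to q0
q0 | xyyxzz[y]___   read y → write y, move R, go to q1
q1 | xyyxzzy[_]__   read _ → write z, move R, go to q0
q0 | xyyxzzyz[_]_   read _ → write y, move L, go to q1
q1 | xyyxzzy[z]y_   read z → write _, move L, go to q2
q2 | xyyxzz[y]_y_   read y → write z, move L, go to q0
q0 | xyyxz[z]z_y_   read z → write z, move R, go to q1
q1 | xyyxzz[z]_y_   read z → write _, move L, go to q2
q2 | xyyxz[z]__y_   read z → write z, move R, go to q1
q1 | xyyxzz[_]_y_   read _ → write z, move R, go to q0
q0 | xyyxzzz[_]y_   read _ → write y, move L, go to q1
q1 | xyyxzz[z]yy_   read z → write _, move L, go to q2
q2 | xyyxz[z]_yy_   read z → write z, move R, go to q1
q1 | xyyxzz[_]yy_   read _ → write z, move R, go to q0
q0 | xyyxzzz[y]y_   read y → write y, move R, go to q1
q1 | xyyxzzzy[y]_   read y → write y, move R, go to q2
q2 | xyyxzzzyy[_]
The non-blank tape span at halt is xyyxzzzyy.

xyyxzzzyy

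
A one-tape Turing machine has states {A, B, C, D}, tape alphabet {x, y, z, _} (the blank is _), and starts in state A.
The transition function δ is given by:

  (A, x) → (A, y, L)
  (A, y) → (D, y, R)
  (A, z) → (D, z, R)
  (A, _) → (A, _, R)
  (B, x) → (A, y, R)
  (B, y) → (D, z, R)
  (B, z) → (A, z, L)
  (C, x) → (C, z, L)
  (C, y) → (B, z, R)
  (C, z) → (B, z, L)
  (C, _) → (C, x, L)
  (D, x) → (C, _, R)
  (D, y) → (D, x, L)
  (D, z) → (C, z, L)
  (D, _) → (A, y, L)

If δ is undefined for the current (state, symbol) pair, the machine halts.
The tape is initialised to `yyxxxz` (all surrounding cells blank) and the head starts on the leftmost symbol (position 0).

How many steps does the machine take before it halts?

state=A head=0 tape=__[y]yxxxz   (A,y)→(D,y,R)
state=D head=1 tape=__y[y]xxxz   (D,y)→(D,x,L)
state=D head=0 tape=__[y]xxxxz   (D,y)→(D,x,L)
state=D head=-1 tape=_[_]xxxxxz   (D,_)→(A,y,L)
state=A head=-2 tape=[_]yxxxxxz   (A,_)→(A,_,R)
state=A head=-1 tape=_[y]xxxxxz   (A,y)→(D,y,R)
state=D head=0 tape=_y[x]xxxxz   (D,x)→(C,_,R)
state=C head=1 tape=_y_[x]xxxz   (C,x)→(C,z,L)
state=C head=0 tape=_y[_]zxxxz   (C,_)→(C,x,L)
state=C head=-1 tape=_[y]xzxxxz   (C,y)→(B,z,R)
state=B head=0 tape=_z[x]zxxxz   (B,x)→(A,y,R)
state=A head=1 tape=_zy[z]xxxz   (A,z)→(D,z,R)
state=D head=2 tape=_zyz[x]xxz   (D,x)→(C,_,R)
state=C head=3 tape=_zyz_[x]xz   (C,x)→(C,z,L)
state=C head=2 tape=_zyz[_]zxz   (C,_)→(C,x,L)
state=C head=1 tape=_zy[z]xzxz   (C,z)→(B,z,L)
state=B head=0 tape=_z[y]zxzxz   (B,y)→(D,z,R)
state=D head=1 tape=_zz[z]xzxz   (D,z)→(C,z,L)
state=C head=0 tape=_z[z]zxzxz   (C,z)→(B,z,L)
state=B head=-1 tape=_[z]zzxzxz   (B,z)→(A,z,L)
state=A head=-2 tape=[_]zzzxzxz   (A,_)→(A,_,R)
state=A head=-1 tape=_[z]zzxzxz   (A,z)→(D,z,R)
state=D head=0 tape=_z[z]zxzxz   (D,z)→(C,z,L)
state=C head=-1 tape=_[z]zzxzxz   (C,z)→(B,z,L)
state=B head=-2 tape=[_]zzzxzxz
M halts after 24 transitions.

24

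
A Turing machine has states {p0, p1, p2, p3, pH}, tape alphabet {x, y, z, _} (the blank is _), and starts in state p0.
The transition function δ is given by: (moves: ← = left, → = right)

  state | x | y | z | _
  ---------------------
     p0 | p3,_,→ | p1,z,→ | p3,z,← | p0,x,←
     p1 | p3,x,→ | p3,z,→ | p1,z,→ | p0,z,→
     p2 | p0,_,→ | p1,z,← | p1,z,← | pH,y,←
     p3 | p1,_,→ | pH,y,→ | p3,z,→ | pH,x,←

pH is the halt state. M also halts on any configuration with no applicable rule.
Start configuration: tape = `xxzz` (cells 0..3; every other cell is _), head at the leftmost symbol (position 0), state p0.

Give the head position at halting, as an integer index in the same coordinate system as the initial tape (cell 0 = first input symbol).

p0 | [x]xzz____   read x → write _, move →, go to p3
p3 | _[x]zz____   read x → write _, move →, go to p1
p1 | __[z]z____   read z → write z, move →, go to p1
p1 | __z[z]____   read z → write z, move →, go to p1
p1 | __zz[_]___   read _ → write z, move →, go to p0
p0 | __zzz[_]__   read _ → write x, move ←, go to p0
p0 | __zz[z]x__   read z → write z, move ←, go to p3
p3 | __z[z]zx__   read z → write z, move →, go to p3
p3 | __zz[z]x__   read z → write z, move →, go to p3
p3 | __zzz[x]__   read x → write _, move →, go to p1
p1 | __zzz_[_]_   read _ → write z, move →, go to p0
p0 | __zzz_z[_]   read _ → write x, move ←, go to p0
p0 | __zzz_[z]x   read z → write z, move ←, go to p3
p3 | __zzz[_]zx   read _ → write x, move ←, go to pH
pH | __zz[z]xzx
At halt the head is at cell 4.

4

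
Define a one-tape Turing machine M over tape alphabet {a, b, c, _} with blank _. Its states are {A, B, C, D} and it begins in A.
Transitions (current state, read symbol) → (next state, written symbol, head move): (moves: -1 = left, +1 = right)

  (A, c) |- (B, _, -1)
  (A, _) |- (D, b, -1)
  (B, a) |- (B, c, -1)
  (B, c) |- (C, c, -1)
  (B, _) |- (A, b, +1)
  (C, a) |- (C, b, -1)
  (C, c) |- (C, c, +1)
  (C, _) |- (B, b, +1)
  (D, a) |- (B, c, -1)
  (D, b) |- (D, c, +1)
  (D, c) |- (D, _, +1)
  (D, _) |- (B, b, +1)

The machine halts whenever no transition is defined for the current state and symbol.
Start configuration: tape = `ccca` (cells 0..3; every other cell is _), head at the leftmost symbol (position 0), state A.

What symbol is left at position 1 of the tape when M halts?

state=A head=0 tape=_[c]cca   (A,c)→(B,_,-1)
state=B head=-1 tape=[_]_cca   (B,_)→(A,b,+1)
state=A head=0 tape=b[_]cca   (A,_)→(D,b,-1)
state=D head=-1 tape=[b]bcca   (D,b)→(D,c,+1)
state=D head=0 tape=c[b]cca   (D,b)→(D,c,+1)
state=D head=1 tape=cc[c]ca   (D,c)→(D,_,+1)
state=D head=2 tape=cc_[c]a   (D,c)→(D,_,+1)
state=D head=3 tape=cc__[a]   (D,a)→(B,c,-1)
state=B head=2 tape=cc_[_]c   (B,_)→(A,b,+1)
state=A head=3 tape=cc_b[c]   (A,c)→(B,_,-1)
state=B head=2 tape=cc_[b]_
Cell 1 holds _ when M halts.

_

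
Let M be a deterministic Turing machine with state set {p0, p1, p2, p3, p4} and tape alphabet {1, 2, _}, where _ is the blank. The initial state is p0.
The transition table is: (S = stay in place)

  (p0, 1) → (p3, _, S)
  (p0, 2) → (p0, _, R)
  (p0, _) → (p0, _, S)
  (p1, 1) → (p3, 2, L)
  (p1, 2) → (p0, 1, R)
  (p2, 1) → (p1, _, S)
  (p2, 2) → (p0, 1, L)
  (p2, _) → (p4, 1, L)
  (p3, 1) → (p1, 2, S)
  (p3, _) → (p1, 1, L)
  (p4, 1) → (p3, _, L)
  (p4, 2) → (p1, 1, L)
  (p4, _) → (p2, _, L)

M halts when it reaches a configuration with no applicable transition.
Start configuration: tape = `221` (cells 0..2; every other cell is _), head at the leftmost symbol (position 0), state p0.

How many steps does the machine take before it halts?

state=p0 head=0 tape=[2]21   (p0,2)→(p0,_,R)
state=p0 head=1 tape=_[2]1   (p0,2)→(p0,_,R)
state=p0 head=2 tape=__[1]   (p0,1)→(p3,_,S)
state=p3 head=2 tape=__[_]   (p3,_)→(p1,1,L)
state=p1 head=1 tape=_[_]1
M halts after 4 transitions.

4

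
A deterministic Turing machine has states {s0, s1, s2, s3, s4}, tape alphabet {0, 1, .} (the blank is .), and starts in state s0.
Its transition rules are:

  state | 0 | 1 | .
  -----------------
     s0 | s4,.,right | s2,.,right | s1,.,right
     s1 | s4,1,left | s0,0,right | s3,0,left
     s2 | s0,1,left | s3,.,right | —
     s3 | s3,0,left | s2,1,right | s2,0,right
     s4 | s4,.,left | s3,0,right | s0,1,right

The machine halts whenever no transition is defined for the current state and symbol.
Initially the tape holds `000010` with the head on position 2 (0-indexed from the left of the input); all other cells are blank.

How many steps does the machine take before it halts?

s0 | 00[0]010.....   read 0 → write ., move right, go to s4
s4 | 00.[0]10.....   read 0 → write ., move left, go to s4
s4 | 00[.].10.....   read . → write 1, move right, go to s0
s0 | 001[.]10.....   read . → write ., move right, go to s1
s1 | 001.[1]0.....   read 1 → write 0, move right, go to s0
s0 | 001.0[0].....   read 0 → write ., move right, go to s4
s4 | 001.0.[.]....   read . → write 1, move right, go to s0
s0 | 001.0.1[.]...   read . → write ., move right, go to s1
s1 | 001.0.1.[.]..   read . → write 0, move left, go to s3
s3 | 001.0.1[.]0..   read . → write 0, move right, go to s2
s2 | 001.0.10[0]..   read 0 → write 1, move left, go to s0
s0 | 001.0.1[0]1..   read 0 → write ., move right, go to s4
s4 | 001.0.1.[1]..   read 1 → write 0, move right, go to s3
s3 | 001.0.1.0[.].   read . → write 0, move right, go to s2
s2 | 001.0.1.00[.]
M halts after 14 transitions.

14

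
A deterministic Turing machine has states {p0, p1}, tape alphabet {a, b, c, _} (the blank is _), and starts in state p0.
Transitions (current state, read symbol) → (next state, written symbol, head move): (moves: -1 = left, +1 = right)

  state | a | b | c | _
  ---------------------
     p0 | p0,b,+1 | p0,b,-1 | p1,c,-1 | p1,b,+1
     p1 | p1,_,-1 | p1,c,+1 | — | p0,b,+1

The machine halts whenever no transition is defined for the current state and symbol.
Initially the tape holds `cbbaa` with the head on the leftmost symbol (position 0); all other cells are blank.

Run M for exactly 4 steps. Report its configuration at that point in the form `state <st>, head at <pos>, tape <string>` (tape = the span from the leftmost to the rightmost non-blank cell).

state p1, head at 0, tape ccbbaa

p0 | _[c]bbaa   read c → write c, move -1, go to p1
p1 | [_]cbbaa   read _ → write b, move +1, go to p0
p0 | b[c]bbaa   read c → write c, move -1, go to p1
p1 | [b]cbbaa   read b → write c, move +1, go to p1
p1 | c[c]bbaa
After 4 steps: state p1, head at 0, tape ccbbaa.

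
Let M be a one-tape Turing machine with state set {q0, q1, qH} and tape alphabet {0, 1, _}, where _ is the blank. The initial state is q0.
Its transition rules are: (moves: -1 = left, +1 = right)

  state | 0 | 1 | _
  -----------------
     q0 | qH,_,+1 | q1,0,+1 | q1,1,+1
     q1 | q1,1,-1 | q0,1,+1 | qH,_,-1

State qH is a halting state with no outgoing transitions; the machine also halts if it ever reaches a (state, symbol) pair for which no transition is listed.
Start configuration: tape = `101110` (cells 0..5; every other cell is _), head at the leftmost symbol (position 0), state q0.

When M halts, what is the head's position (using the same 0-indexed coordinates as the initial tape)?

q0 | __[1]01110   read 1 → write 0, move +1, go to q1
q1 | __0[0]1110   read 0 → write 1, move -1, go to q1
q1 | __[0]11110   read 0 → write 1, move -1, go to q1
q1 | _[_]111110   read _ → write _, move -1, go to qH
qH | [_]_111110
At halt the head is at cell -2.

-2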